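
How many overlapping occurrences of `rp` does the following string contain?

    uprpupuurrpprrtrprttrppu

4

Sliding a length-2 window over the 24 characters (23 positions):
  position 3–4: rp
  position 10–11: rp
  position 16–17: rp
  position 21–22: rp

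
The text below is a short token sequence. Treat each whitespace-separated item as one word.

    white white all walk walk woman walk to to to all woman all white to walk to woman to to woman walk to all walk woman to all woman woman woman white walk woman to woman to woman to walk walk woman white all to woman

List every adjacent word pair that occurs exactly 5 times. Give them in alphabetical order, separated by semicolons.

to woman; woman to

Bigram counts meeting the condition (exactly 5 times):
  to woman: 5
  woman to: 5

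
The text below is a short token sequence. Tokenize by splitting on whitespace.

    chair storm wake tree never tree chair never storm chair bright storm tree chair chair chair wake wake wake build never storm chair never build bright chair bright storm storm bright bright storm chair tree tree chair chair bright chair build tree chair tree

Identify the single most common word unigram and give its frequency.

Unigram frequencies (highest first):
  chair: 13
  storm: 7
  tree: 7
  bright: 6
  wake: 4
  never: 4
  … (1 more, each ≤ 3)

"chair", 13 times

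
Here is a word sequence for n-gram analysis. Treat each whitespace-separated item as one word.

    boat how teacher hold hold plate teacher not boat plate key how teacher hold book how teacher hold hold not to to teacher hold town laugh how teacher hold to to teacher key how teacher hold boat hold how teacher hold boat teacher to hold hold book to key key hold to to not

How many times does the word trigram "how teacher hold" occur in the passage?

Scanning the 52 overlapping trigram windows for "how teacher hold":
  position 2–4: how teacher hold
  position 12–14: how teacher hold
  position 16–18: how teacher hold
  position 27–29: how teacher hold
  position 34–36: how teacher hold
  position 39–41: how teacher hold

6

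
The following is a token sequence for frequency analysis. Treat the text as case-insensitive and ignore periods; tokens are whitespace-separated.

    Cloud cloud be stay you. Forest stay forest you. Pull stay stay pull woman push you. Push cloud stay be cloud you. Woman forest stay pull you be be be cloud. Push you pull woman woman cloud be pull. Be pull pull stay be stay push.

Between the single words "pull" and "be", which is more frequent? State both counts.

"pull": 7 occurrences
"be": 8 occurrences

"be" (8 vs 7)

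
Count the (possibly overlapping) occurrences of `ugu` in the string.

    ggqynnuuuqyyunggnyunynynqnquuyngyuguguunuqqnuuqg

2

Sliding a length-3 window over the 48 characters (46 positions):
  position 34–36: ugu
  position 36–38: ugu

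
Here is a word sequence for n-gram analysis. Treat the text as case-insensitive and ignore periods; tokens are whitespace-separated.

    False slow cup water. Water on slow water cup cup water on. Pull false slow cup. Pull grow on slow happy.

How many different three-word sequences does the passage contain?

21 tokens → 19 trigram windows in total.
Repeated trigrams (each contributes count−1 duplicates):
  false slow cup: 2
1 duplicate windows → 19 − 1 = 18 distinct.

18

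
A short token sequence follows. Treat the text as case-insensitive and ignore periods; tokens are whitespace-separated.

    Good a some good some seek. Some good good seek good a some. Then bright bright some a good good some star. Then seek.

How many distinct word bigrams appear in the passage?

18

24 tokens → 23 bigram windows in total.
Repeated bigrams (each contributes count−1 duplicates):
  a some: 2
  good a: 2
  good good: 2
  good some: 2
  some good: 2
5 duplicate windows → 23 − 5 = 18 distinct.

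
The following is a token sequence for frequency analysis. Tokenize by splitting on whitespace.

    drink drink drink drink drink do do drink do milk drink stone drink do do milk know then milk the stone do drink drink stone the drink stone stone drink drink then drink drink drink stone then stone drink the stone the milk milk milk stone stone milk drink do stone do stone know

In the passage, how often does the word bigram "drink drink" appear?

8

Scanning the 53 overlapping bigram windows for "drink drink":
  position 1–2: drink drink
  position 2–3: drink drink
  position 3–4: drink drink
  position 4–5: drink drink
  position 23–24: drink drink
  position 30–31: drink drink
  position 33–34: drink drink
  position 34–35: drink drink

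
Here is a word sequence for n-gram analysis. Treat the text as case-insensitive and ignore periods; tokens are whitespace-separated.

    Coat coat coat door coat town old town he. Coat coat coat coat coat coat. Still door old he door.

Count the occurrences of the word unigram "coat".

Scanning the 20 tokens for "coat":
  position 1: coat
  position 2: coat
  position 3: coat
  position 5: coat
  position 10: coat
  position 11: coat
  position 12: coat
  position 13: coat
  position 14: coat
  position 15: coat

10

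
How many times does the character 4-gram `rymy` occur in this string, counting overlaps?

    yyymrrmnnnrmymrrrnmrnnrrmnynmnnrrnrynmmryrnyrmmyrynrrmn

Sliding a length-4 window over the 55 characters (52 positions):
  (no match at any position)

0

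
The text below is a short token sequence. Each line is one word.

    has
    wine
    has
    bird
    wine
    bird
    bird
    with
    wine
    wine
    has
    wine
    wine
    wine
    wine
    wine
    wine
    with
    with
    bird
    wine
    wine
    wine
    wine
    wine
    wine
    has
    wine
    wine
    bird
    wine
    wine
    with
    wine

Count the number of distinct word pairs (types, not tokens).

12

34 tokens → 33 bigram windows in total.
Repeated bigrams (each contributes count−1 duplicates):
  wine wine: 13
  bird wine: 3
  has wine: 3
  wine has: 3
  wine bird: 2
  wine with: 2
  with wine: 2
21 duplicate windows → 33 − 21 = 12 distinct.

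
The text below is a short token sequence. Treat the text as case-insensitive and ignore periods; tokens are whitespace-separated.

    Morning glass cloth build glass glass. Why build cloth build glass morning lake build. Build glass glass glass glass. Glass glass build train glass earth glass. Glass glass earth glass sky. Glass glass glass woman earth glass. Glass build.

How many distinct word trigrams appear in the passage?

27

39 tokens → 37 trigram windows in total.
Repeated trigrams (each contributes count−1 duplicates):
  glass glass glass: 6
  build glass glass: 2
  cloth build glass: 2
  earth glass glass: 2
  glass earth glass: 2
  glass glass build: 2
10 duplicate windows → 37 − 10 = 27 distinct.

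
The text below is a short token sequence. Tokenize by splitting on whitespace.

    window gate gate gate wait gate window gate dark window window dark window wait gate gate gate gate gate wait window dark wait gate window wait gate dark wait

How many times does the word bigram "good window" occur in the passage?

0

Scanning the 28 overlapping bigram windows for "good window":
  (none found)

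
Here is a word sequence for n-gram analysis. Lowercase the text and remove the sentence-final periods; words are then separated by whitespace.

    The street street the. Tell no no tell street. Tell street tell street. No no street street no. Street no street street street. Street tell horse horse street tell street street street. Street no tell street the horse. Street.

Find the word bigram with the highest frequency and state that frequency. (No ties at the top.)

Bigram frequencies (highest first):
  street street: 8
  tell street: 5
  street tell: 4
  street no: 4
  no street: 3
  street the: 2
  … (9 more, each ≤ 2)

"street street", 8 times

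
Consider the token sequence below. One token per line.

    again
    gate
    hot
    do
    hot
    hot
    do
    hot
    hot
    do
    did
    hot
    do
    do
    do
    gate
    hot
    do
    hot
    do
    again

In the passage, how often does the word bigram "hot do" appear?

6

Scanning the 20 overlapping bigram windows for "hot do":
  position 3–4: hot do
  position 6–7: hot do
  position 9–10: hot do
  position 12–13: hot do
  position 17–18: hot do
  position 19–20: hot do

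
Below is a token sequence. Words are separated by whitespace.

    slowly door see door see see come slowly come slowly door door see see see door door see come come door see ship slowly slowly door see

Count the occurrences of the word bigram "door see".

Scanning the 26 overlapping bigram windows for "door see":
  position 2–3: door see
  position 4–5: door see
  position 12–13: door see
  position 17–18: door see
  position 21–22: door see
  position 26–27: door see

6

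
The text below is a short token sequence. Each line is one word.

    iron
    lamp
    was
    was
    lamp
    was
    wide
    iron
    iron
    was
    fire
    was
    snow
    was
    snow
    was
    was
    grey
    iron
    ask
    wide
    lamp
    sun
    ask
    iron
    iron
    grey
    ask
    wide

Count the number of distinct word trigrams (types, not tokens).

26

29 tokens → 27 trigram windows in total.
Repeated trigrams (each contributes count−1 duplicates):
  was snow was: 2
1 duplicate windows → 27 − 1 = 26 distinct.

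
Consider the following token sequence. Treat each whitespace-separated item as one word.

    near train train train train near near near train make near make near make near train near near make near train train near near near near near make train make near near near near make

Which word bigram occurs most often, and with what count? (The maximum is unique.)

Bigram frequencies (highest first):
  near near: 10
  make near: 5
  near make: 5
  near train: 4
  train train: 4
  train near: 3
  … (2 more, each ≤ 2)

"near near", 10 times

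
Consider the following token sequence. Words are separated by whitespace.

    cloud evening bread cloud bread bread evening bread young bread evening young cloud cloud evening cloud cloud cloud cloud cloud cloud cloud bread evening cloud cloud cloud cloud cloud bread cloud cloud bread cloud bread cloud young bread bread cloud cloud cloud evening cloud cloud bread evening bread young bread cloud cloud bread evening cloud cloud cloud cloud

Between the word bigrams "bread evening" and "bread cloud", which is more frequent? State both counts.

"bread cloud" (6 vs 5)

"bread evening": 5 occurrences
"bread cloud": 6 occurrences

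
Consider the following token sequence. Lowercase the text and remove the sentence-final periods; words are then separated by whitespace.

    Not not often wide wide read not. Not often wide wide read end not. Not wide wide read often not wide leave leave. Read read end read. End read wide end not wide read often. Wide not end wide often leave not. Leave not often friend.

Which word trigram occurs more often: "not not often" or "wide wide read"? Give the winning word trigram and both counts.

"wide wide read" (3 vs 2)

"not not often": 2 occurrences
"wide wide read": 3 occurrences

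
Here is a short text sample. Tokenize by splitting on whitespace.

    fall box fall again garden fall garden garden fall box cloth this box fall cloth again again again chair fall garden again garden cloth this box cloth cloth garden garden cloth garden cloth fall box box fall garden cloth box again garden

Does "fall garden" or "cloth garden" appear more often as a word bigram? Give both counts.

"fall garden": 3 occurrences
"cloth garden": 2 occurrences

"fall garden" (3 vs 2)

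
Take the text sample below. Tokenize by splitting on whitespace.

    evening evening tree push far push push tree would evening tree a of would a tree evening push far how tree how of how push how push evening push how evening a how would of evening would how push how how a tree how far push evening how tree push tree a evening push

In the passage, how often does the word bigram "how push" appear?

Scanning the 53 overlapping bigram windows for "how push":
  position 24–25: how push
  position 26–27: how push
  position 38–39: how push

3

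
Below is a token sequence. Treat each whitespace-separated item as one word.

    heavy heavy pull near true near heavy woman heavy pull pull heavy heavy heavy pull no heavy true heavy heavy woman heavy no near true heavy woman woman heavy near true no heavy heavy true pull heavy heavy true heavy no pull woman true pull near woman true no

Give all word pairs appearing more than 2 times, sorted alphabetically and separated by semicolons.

heavy heavy; heavy pull; heavy true; heavy woman; near true; true heavy; woman heavy

Bigram counts meeting the condition (more than 2 times):
  heavy heavy: 6
  heavy pull: 3
  heavy true: 3
  heavy woman: 3
  near true: 3
  true heavy: 3
  woman heavy: 3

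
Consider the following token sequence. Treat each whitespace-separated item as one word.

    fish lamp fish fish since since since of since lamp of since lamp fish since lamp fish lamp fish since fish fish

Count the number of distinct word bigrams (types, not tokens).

10

22 tokens → 21 bigram windows in total.
Repeated bigrams (each contributes count−1 duplicates):
  lamp fish: 4
  fish since: 3
  since lamp: 3
  fish fish: 2
  fish lamp: 2
  of since: 2
  since since: 2
11 duplicate windows → 21 − 11 = 10 distinct.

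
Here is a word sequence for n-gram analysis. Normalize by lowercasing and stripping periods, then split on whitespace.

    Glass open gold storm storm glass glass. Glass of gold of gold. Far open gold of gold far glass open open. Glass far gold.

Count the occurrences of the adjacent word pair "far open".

1

Scanning the 23 overlapping bigram windows for "far open":
  position 13–14: far open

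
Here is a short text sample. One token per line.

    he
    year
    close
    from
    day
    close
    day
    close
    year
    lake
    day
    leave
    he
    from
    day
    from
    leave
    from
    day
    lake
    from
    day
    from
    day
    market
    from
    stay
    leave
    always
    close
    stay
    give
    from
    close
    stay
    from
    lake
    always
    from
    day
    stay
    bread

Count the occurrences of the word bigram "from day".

Scanning the 41 overlapping bigram windows for "from day":
  position 4–5: from day
  position 14–15: from day
  position 18–19: from day
  position 21–22: from day
  position 23–24: from day
  position 39–40: from day

6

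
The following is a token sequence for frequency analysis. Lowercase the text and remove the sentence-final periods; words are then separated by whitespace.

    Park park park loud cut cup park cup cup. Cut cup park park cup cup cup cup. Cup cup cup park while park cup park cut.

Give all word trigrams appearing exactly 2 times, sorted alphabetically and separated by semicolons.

Trigram counts meeting the condition (exactly 2 times):
  cut cup park: 2
  park cup cup: 2

cut cup park; park cup cup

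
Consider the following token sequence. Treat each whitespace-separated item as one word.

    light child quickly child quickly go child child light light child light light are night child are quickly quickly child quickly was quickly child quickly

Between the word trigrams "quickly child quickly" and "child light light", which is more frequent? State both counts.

"quickly child quickly" (3 vs 2)

"quickly child quickly": 3 occurrences
"child light light": 2 occurrences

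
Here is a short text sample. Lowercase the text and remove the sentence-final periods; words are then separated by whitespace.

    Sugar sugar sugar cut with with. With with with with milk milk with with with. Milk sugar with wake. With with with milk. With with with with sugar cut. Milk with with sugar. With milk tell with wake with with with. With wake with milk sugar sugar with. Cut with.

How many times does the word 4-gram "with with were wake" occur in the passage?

0

Scanning the 47 overlapping 4-gram windows for "with with were wake":
  (none found)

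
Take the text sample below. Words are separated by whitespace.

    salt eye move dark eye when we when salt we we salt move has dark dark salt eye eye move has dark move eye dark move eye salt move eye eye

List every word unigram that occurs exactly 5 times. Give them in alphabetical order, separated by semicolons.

Unigram counts meeting the condition (exactly 5 times):
  dark: 5
  salt: 5

dark; salt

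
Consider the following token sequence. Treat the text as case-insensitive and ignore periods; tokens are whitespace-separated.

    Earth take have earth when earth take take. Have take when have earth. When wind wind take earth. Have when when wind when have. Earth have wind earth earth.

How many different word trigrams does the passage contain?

29 tokens → 27 trigram windows in total.
Repeated trigrams (each contributes count−1 duplicates):
  have earth when: 2
  when have earth: 2
2 duplicate windows → 27 − 2 = 25 distinct.

25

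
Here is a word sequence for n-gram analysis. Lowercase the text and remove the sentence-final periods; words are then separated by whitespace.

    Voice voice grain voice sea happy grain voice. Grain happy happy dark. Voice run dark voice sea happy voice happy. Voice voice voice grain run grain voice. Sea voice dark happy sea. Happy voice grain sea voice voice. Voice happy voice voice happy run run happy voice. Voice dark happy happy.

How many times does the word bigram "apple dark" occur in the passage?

Scanning the 50 overlapping bigram windows for "apple dark":
  (none found)

0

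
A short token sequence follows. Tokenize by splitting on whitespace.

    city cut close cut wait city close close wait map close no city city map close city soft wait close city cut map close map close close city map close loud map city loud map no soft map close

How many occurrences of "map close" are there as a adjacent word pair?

6

Scanning the 38 overlapping bigram windows for "map close":
  position 10–11: map close
  position 15–16: map close
  position 23–24: map close
  position 25–26: map close
  position 29–30: map close
  position 38–39: map close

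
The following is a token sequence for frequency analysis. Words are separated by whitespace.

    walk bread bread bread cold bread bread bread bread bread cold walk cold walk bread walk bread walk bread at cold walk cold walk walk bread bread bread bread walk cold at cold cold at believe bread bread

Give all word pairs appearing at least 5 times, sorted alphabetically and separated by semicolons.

Bigram counts meeting the condition (at least 5 times):
  bread bread: 10
  walk bread: 5

bread bread; walk bread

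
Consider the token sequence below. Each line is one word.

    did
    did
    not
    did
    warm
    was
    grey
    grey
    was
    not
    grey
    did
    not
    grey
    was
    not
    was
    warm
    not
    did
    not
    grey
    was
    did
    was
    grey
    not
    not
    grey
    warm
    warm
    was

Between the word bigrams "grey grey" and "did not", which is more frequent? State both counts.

"did not" (3 vs 1)

"grey grey": 1 occurrence
"did not": 3 occurrences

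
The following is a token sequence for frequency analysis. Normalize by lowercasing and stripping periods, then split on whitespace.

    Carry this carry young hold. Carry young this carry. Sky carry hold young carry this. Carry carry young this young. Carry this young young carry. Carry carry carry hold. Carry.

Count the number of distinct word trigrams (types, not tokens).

30 tokens → 28 trigram windows in total.
Repeated trigrams (each contributes count−1 duplicates):
  carry carry carry: 2
  carry this carry: 2
  carry young this: 2
  young carry this: 2
4 duplicate windows → 28 − 4 = 24 distinct.

24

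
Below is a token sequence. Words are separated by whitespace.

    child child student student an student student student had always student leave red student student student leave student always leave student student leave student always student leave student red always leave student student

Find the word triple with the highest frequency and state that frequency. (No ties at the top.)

Trigram frequencies (highest first):
  student leave student: 3
  student student student: 2
  always student leave: 2
  student student leave: 2
  leave student always: 2
  always leave student: 2
  … (17 more, each ≤ 2)

"student leave student", 3 times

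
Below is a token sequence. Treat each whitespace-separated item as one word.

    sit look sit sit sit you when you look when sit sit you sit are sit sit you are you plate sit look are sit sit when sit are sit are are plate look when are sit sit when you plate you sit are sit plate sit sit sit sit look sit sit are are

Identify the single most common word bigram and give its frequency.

"sit sit", 10 times

Bigram frequencies (highest first):
  sit sit: 10
  sit are: 5
  are sit: 5
  sit look: 3
  sit you: 3
  look sit: 2
  … (18 more, each ≤ 2)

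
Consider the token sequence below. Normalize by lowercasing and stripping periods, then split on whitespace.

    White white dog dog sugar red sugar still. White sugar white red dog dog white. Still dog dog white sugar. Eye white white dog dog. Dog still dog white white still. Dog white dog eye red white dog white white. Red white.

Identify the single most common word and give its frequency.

"white", 15 times

Unigram frequencies (highest first):
  white: 15
  dog: 13
  sugar: 4
  red: 4
  still: 4
  eye: 2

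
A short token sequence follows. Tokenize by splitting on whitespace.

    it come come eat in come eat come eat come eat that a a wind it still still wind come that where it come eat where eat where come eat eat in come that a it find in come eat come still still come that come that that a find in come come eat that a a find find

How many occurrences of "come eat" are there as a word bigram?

8

Scanning the 58 overlapping bigram windows for "come eat":
  position 3–4: come eat
  position 6–7: come eat
  position 8–9: come eat
  position 10–11: come eat
  position 24–25: come eat
  position 29–30: come eat
  position 39–40: come eat
  position 53–54: come eat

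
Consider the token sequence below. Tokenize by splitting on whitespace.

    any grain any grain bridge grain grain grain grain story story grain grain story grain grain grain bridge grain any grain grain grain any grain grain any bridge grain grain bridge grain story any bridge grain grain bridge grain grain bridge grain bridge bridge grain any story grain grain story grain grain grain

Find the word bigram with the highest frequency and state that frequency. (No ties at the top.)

Bigram frequencies (highest first):
  grain grain: 15
  bridge grain: 8
  grain bridge: 6
  grain any: 5
  any grain: 4
  grain story: 4
  … (6 more, each ≤ 4)

"grain grain", 15 times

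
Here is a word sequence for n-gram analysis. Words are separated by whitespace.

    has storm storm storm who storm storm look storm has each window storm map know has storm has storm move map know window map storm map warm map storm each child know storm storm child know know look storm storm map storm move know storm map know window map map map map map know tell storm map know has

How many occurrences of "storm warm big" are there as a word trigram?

Scanning the 57 overlapping trigram windows for "storm warm big":
  (none found)

0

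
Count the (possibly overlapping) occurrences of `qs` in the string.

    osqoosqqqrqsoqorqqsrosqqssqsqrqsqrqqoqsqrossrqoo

Sliding a length-2 window over the 48 characters (47 positions):
  position 11–12: qs
  position 18–19: qs
  position 24–25: qs
  position 27–28: qs
  position 31–32: qs
  position 38–39: qs

6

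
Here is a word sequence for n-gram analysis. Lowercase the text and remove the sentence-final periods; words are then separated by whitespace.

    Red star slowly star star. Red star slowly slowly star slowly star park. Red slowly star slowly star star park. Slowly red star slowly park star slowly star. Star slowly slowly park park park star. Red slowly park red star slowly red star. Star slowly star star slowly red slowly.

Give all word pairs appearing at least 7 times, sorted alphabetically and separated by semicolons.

Bigram counts meeting the condition (at least 7 times):
  slowly star: 7
  star slowly: 10

slowly star; star slowly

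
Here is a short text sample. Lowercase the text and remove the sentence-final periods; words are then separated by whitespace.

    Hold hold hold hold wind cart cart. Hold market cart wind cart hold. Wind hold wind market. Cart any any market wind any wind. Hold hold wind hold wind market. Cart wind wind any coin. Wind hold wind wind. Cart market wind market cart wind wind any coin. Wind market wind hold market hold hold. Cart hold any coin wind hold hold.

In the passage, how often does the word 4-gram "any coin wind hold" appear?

Scanning the 59 overlapping 4-gram windows for "any coin wind hold":
  position 34–37: any coin wind hold
  position 58–61: any coin wind hold

2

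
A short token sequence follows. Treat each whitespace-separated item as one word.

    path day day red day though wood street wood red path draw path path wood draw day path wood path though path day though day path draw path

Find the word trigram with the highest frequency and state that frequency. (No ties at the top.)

Trigram frequencies (highest first):
  path draw path: 2
  path day day: 1
  day day red: 1
  day red day: 1
  red day though: 1
  day though wood: 1
  … (19 more, each ≤ 1)

"path draw path", 2 times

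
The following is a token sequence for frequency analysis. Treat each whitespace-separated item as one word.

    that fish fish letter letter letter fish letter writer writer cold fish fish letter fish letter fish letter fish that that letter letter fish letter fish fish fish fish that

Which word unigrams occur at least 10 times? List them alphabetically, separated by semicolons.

fish; letter

Unigram counts meeting the condition (at least 10 times):
  fish: 13
  letter: 10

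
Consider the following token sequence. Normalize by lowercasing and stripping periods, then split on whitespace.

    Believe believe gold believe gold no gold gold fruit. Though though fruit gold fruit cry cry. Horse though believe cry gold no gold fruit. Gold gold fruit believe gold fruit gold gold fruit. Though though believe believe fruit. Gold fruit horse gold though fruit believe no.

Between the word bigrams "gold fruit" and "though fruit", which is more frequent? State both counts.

"gold fruit": 7 occurrences
"though fruit": 2 occurrences

"gold fruit" (7 vs 2)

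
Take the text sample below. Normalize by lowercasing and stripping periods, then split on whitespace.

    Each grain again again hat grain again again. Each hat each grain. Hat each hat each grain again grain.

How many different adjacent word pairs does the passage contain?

10

19 tokens → 18 bigram windows in total.
Repeated bigrams (each contributes count−1 duplicates):
  each grain: 3
  grain again: 3
  hat each: 3
  again again: 2
  each hat: 2
8 duplicate windows → 18 − 8 = 10 distinct.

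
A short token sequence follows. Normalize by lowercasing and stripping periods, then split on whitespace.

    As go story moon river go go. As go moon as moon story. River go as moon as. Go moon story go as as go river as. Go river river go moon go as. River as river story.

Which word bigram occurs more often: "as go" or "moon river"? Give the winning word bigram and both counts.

"as go": 5 occurrences
"moon river": 1 occurrence

"as go" (5 vs 1)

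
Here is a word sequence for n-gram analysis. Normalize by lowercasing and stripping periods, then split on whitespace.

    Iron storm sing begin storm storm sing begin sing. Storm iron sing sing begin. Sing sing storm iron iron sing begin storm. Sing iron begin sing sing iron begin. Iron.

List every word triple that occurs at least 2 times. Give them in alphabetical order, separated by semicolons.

Trigram counts meeting the condition (at least 2 times):
  begin sing sing: 2
  sing begin sing: 2
  sing begin storm: 2
  sing iron begin: 2
  sing storm iron: 2
  storm sing begin: 2

begin sing sing; sing begin sing; sing begin storm; sing iron begin; sing storm iron; storm sing begin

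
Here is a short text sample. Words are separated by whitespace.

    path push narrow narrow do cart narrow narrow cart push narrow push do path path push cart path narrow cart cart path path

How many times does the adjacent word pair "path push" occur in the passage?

2

Scanning the 22 overlapping bigram windows for "path push":
  position 1–2: path push
  position 15–16: path push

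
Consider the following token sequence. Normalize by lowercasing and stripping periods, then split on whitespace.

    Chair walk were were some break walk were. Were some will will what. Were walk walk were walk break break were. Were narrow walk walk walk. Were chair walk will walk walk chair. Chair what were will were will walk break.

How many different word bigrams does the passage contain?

25

41 tokens → 40 bigram windows in total.
Repeated bigrams (each contributes count−1 duplicates):
  walk walk: 4
  walk were: 4
  were were: 3
  chair walk: 2
  walk break: 2
  were some: 2
  were walk: 2
  were will: 2
  … (2 more repeated)
15 duplicate windows → 40 − 15 = 25 distinct.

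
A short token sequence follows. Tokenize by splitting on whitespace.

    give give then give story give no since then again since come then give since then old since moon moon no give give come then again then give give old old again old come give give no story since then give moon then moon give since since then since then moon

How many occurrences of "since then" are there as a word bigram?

5

Scanning the 50 overlapping bigram windows for "since then":
  position 8–9: since then
  position 15–16: since then
  position 39–40: since then
  position 47–48: since then
  position 49–50: since then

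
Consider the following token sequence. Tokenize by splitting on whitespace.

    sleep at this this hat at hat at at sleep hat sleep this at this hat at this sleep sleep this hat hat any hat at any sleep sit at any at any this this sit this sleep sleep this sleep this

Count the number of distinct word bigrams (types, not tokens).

42 tokens → 41 bigram windows in total.
Repeated bigrams (each contributes count−1 duplicates):
  hat at: 4
  sleep this: 4
  at any: 3
  at this: 3
  this hat: 3
  this sleep: 3
  sleep sleep: 2
  this this: 2
16 duplicate windows → 41 − 16 = 25 distinct.

25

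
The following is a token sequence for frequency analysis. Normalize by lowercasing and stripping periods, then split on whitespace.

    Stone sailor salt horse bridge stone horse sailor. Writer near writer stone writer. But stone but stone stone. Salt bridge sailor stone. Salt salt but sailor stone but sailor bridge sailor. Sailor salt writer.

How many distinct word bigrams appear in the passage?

34 tokens → 33 bigram windows in total.
Repeated bigrams (each contributes count−1 duplicates):
  bridge sailor: 2
  but sailor: 2
  but stone: 2
  sailor salt: 2
  sailor stone: 2
  stone but: 2
  stone salt: 2
7 duplicate windows → 33 − 7 = 26 distinct.

26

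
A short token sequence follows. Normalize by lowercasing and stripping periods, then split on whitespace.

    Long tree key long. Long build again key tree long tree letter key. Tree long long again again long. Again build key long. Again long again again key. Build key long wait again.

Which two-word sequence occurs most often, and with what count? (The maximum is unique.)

"long again", 4 times

Bigram frequencies (highest first):
  long again: 4
  key long: 3
  long tree: 2
  long long: 2
  again key: 2
  key tree: 2
  … (13 more, each ≤ 2)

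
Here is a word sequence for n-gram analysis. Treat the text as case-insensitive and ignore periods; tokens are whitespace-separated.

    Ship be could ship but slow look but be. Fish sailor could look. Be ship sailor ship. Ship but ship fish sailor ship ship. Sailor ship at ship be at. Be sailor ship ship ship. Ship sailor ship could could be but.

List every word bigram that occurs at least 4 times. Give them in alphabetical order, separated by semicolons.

sailor ship; ship ship

Bigram counts meeting the condition (at least 4 times):
  sailor ship: 5
  ship ship: 5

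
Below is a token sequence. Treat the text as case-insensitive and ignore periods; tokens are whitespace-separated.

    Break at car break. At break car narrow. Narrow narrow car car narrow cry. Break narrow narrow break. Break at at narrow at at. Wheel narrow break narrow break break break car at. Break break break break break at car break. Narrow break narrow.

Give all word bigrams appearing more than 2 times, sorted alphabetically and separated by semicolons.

Bigram counts meeting the condition (more than 2 times):
  break at: 4
  break break: 7
  break narrow: 4
  narrow break: 4
  narrow narrow: 3

break at; break break; break narrow; narrow break; narrow narrow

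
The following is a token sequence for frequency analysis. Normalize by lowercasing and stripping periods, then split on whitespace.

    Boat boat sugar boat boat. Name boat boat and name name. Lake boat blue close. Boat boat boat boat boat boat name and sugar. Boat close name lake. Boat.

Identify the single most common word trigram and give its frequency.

"boat boat boat", 4 times

Trigram frequencies (highest first):
  boat boat boat: 4
  boat boat name: 2
  name lake boat: 2
  boat boat sugar: 1
  boat sugar boat: 1
  sugar boat boat: 1
  … (16 more, each ≤ 1)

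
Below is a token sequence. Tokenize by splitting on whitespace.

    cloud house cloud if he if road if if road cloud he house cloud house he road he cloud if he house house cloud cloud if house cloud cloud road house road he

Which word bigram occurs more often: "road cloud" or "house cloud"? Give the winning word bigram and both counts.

"road cloud": 1 occurrence
"house cloud": 4 occurrences

"house cloud" (4 vs 1)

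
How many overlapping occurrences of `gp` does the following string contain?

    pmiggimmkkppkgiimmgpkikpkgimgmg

Sliding a length-2 window over the 31 characters (30 positions):
  position 19–20: gp

1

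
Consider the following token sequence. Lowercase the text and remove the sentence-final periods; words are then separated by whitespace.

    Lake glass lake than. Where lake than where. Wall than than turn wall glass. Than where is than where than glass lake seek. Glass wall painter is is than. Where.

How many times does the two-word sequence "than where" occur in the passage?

Scanning the 29 overlapping bigram windows for "than where":
  position 4–5: than where
  position 7–8: than where
  position 15–16: than where
  position 18–19: than where
  position 29–30: than where

5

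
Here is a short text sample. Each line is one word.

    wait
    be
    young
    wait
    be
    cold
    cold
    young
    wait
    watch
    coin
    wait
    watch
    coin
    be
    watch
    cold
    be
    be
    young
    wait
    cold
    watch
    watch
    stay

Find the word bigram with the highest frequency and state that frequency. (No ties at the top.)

"young wait", 3 times

Bigram frequencies (highest first):
  young wait: 3
  wait be: 2
  be young: 2
  wait watch: 2
  watch coin: 2
  be cold: 1
  … (12 more, each ≤ 1)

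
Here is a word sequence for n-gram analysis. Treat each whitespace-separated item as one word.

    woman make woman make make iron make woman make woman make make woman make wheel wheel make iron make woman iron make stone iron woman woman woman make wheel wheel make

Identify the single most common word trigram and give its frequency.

"make woman make", 4 times

Trigram frequencies (highest first):
  make woman make: 4
  woman make woman: 2
  woman make make: 2
  make iron make: 2
  iron make woman: 2
  woman make wheel: 2
  … (13 more, each ≤ 2)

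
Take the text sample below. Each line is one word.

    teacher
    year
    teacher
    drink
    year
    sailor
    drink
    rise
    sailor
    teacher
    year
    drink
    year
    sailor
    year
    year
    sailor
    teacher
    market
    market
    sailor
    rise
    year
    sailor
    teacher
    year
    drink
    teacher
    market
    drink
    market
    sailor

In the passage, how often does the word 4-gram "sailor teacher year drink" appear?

Scanning the 29 overlapping 4-gram windows for "sailor teacher year drink":
  position 9–12: sailor teacher year drink
  position 24–27: sailor teacher year drink

2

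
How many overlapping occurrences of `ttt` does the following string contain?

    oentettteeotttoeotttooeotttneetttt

6

Sliding a length-3 window over the 34 characters (32 positions):
  position 6–8: ttt
  position 12–14: ttt
  position 18–20: ttt
  position 25–27: ttt
  position 31–33: ttt
  position 32–34: ttt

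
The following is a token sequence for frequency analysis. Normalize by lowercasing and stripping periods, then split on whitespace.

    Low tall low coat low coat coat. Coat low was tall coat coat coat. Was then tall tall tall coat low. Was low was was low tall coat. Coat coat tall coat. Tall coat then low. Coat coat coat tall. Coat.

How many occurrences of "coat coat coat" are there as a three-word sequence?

Scanning the 39 overlapping trigram windows for "coat coat coat":
  position 6–8: coat coat coat
  position 12–14: coat coat coat
  position 28–30: coat coat coat
  position 37–39: coat coat coat

4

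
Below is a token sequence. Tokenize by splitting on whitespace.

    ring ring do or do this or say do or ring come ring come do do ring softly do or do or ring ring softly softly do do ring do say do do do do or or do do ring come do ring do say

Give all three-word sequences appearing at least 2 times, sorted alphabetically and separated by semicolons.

Trigram counts meeting the condition (at least 2 times):
  do do do: 2
  do do ring: 3
  do or do: 2
  do or ring: 2
  do ring do: 2
  ring come do: 2
  ring do say: 2

do do do; do do ring; do or do; do or ring; do ring do; ring come do; ring do say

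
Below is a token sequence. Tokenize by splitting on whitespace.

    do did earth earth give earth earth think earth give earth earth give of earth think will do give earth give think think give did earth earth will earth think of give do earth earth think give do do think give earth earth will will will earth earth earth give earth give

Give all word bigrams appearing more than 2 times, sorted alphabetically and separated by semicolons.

earth earth; earth give; earth think; give earth; think give

Bigram counts meeting the condition (more than 2 times):
  earth earth: 8
  earth give: 6
  earth think: 4
  give earth: 5
  think give: 3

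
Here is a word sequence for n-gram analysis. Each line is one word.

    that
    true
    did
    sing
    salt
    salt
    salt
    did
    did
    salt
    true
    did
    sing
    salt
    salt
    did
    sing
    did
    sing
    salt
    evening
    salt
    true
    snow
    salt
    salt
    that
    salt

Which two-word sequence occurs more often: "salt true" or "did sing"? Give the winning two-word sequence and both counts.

"salt true": 2 occurrences
"did sing": 4 occurrences

"did sing" (4 vs 2)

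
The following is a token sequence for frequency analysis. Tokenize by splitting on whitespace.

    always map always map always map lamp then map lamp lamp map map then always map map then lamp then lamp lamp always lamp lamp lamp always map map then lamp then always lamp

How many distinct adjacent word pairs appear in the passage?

34 tokens → 33 bigram windows in total.
Repeated bigrams (each contributes count−1 duplicates):
  always map: 5
  lamp lamp: 4
  lamp then: 3
  map map: 3
  map then: 3
  then lamp: 3
  always lamp: 2
  lamp always: 2
  … (3 more repeated)
20 duplicate windows → 33 − 20 = 13 distinct.

13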